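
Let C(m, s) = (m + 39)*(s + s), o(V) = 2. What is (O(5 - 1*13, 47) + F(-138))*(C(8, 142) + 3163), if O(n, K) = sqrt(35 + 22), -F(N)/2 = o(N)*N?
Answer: 9114072 + 16511*sqrt(57) ≈ 9.2387e+6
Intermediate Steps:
F(N) = -4*N
C(m, s) = 2*s*(39 + m) (C(m, s) = (39 + m)*(2*s) = 2*s*(39 + m))
O(n, K) = sqrt(57)
(O(5 - 1*13, 47) + F(-138))*(C(8, 142) + 3163) = (sqrt(57) - 4*(-138))*(2*142*(39 + 8) + 3163) = (sqrt(57) + 552)*(2*142*47 + 3163) = (552 + sqrt(57))*(13348 + 3163) = (552 + sqrt(57))*16511 = 9114072 + 16511*sqrt(57)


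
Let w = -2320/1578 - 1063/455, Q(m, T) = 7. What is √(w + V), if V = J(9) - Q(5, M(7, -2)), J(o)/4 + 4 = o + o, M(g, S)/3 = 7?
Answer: 2*√1456105977690/358995 ≈ 6.7226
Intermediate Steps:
M(g, S) = 21 (M(g, S) = 3*7 = 21)
J(o) = -16 + 8*o (J(o) = -16 + 4*(o + o) = -16 + 4*(2*o) = -16 + 8*o)
w = -1366507/358995 (w = -2320*1/1578 - 1063*1/455 = -1160/789 - 1063/455 = -1366507/358995 ≈ -3.8065)
V = 49 (V = (-16 + 8*9) - 1*7 = (-16 + 72) - 7 = 56 - 7 = 49)
√(w + V) = √(-1366507/358995 + 49) = √(16224248/358995) = 2*√1456105977690/358995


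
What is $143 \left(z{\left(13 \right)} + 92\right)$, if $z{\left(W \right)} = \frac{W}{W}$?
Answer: $13299$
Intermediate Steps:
$z{\left(W \right)} = 1$
$143 \left(z{\left(13 \right)} + 92\right) = 143 \left(1 + 92\right) = 143 \cdot 93 = 13299$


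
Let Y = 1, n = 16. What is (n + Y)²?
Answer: 289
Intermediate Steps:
(n + Y)² = (16 + 1)² = 17² = 289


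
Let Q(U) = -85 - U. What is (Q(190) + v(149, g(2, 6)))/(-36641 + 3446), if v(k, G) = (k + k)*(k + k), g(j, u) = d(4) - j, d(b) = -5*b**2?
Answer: -88529/33195 ≈ -2.6669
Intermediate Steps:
g(j, u) = -80 - j (g(j, u) = -5*4**2 - j = -5*16 - j = -80 - j)
v(k, G) = 4*k**2 (v(k, G) = (2*k)*(2*k) = 4*k**2)
(Q(190) + v(149, g(2, 6)))/(-36641 + 3446) = ((-85 - 1*190) + 4*149**2)/(-36641 + 3446) = ((-85 - 190) + 4*22201)/(-33195) = (-275 + 88804)*(-1/33195) = 88529*(-1/33195) = -88529/33195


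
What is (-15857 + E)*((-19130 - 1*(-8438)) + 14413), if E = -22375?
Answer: -142261272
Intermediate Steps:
(-15857 + E)*((-19130 - 1*(-8438)) + 14413) = (-15857 - 22375)*((-19130 - 1*(-8438)) + 14413) = -38232*((-19130 + 8438) + 14413) = -38232*(-10692 + 14413) = -38232*3721 = -142261272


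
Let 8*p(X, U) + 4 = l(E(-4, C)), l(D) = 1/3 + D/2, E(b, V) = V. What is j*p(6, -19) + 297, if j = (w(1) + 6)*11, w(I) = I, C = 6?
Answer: 3487/12 ≈ 290.58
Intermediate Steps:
l(D) = 1/3 + D/2 (l(D) = 1*(1/3) + D*(1/2) = 1/3 + D/2)
p(X, U) = -1/12 (p(X, U) = -1/2 + (1/3 + (1/2)*6)/8 = -1/2 + (1/3 + 3)/8 = -1/2 + (1/8)*(10/3) = -1/2 + 5/12 = -1/12)
j = 77 (j = (1 + 6)*11 = 7*11 = 77)
j*p(6, -19) + 297 = 77*(-1/12) + 297 = -77/12 + 297 = 3487/12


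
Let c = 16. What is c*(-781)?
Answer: -12496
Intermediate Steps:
c*(-781) = 16*(-781) = -12496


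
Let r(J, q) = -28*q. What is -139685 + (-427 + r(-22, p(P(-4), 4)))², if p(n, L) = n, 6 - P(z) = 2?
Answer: 150836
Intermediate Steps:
P(z) = 4 (P(z) = 6 - 1*2 = 6 - 2 = 4)
-139685 + (-427 + r(-22, p(P(-4), 4)))² = -139685 + (-427 - 28*4)² = -139685 + (-427 - 112)² = -139685 + (-539)² = -139685 + 290521 = 150836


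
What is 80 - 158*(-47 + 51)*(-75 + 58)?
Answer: 10824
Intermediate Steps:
80 - 158*(-47 + 51)*(-75 + 58) = 80 - 632*(-17) = 80 - 158*(-68) = 80 + 10744 = 10824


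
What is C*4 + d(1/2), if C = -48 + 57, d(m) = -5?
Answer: 31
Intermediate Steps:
C = 9
C*4 + d(1/2) = 9*4 - 5 = 36 - 5 = 31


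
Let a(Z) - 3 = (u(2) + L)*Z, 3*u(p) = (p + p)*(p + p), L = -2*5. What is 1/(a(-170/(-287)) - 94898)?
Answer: -123/11672425 ≈ -1.0538e-5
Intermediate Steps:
L = -10
u(p) = 4*p²/3 (u(p) = ((p + p)*(p + p))/3 = ((2*p)*(2*p))/3 = (4*p²)/3 = 4*p²/3)
a(Z) = 3 - 14*Z/3 (a(Z) = 3 + ((4/3)*2² - 10)*Z = 3 + ((4/3)*4 - 10)*Z = 3 + (16/3 - 10)*Z = 3 - 14*Z/3)
1/(a(-170/(-287)) - 94898) = 1/((3 - (-2380)/(3*(-287))) - 94898) = 1/((3 - (-2380)*(-1)/(3*287)) - 94898) = 1/((3 - 14/3*170/287) - 94898) = 1/((3 - 340/123) - 94898) = 1/(29/123 - 94898) = 1/(-11672425/123) = -123/11672425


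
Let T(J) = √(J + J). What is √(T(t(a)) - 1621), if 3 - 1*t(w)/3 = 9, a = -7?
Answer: √(-1621 + 6*I) ≈ 0.07451 + 40.262*I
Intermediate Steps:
t(w) = -18 (t(w) = 9 - 3*9 = 9 - 27 = -18)
T(J) = √2*√J (T(J) = √(2*J) = √2*√J)
√(T(t(a)) - 1621) = √(√2*√(-18) - 1621) = √(√2*(3*I*√2) - 1621) = √(6*I - 1621) = √(-1621 + 6*I)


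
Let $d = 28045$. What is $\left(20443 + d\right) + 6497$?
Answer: $54985$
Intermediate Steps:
$\left(20443 + d\right) + 6497 = \left(20443 + 28045\right) + 6497 = 48488 + 6497 = 54985$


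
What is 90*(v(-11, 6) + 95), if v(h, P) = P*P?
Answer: 11790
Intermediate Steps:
v(h, P) = P²
90*(v(-11, 6) + 95) = 90*(6² + 95) = 90*(36 + 95) = 90*131 = 11790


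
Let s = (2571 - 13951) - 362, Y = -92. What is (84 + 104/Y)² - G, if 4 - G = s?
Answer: -2580798/529 ≈ -4878.6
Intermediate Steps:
s = -11742 (s = -11380 - 362 = -11742)
G = 11746 (G = 4 - 1*(-11742) = 4 + 11742 = 11746)
(84 + 104/Y)² - G = (84 + 104/(-92))² - 1*11746 = (84 + 104*(-1/92))² - 11746 = (84 - 26/23)² - 11746 = (1906/23)² - 11746 = 3632836/529 - 11746 = -2580798/529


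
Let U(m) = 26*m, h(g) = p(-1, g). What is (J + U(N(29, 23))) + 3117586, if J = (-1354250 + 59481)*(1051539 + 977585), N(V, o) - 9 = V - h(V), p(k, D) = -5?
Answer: -2627243733652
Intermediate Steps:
h(g) = -5
N(V, o) = 14 + V (N(V, o) = 9 + (V - 1*(-5)) = 9 + (V + 5) = 9 + (5 + V) = 14 + V)
J = -2627246852356 (J = -1294769*2029124 = -2627246852356)
(J + U(N(29, 23))) + 3117586 = (-2627246852356 + 26*(14 + 29)) + 3117586 = (-2627246852356 + 26*43) + 3117586 = (-2627246852356 + 1118) + 3117586 = -2627246851238 + 3117586 = -2627243733652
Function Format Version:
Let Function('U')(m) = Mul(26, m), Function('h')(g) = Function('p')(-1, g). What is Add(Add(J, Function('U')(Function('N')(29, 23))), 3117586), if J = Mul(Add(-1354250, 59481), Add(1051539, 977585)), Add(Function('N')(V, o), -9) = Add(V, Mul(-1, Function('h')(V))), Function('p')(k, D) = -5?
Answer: -2627243733652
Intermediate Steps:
Function('h')(g) = -5
Function('N')(V, o) = Add(14, V) (Function('N')(V, o) = Add(9, Add(V, Mul(-1, -5))) = Add(9, Add(V, 5)) = Add(9, Add(5, V)) = Add(14, V))
J = -2627246852356 (J = Mul(-1294769, 2029124) = -2627246852356)
Add(Add(J, Function('U')(Function('N')(29, 23))), 3117586) = Add(Add(-2627246852356, Mul(26, Add(14, 29))), 3117586) = Add(Add(-2627246852356, Mul(26, 43)), 3117586) = Add(Add(-2627246852356, 1118), 3117586) = Add(-2627246851238, 3117586) = -2627243733652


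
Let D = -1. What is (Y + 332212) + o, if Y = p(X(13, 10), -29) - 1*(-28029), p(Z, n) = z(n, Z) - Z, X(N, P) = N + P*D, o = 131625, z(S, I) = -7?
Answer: 491856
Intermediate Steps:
X(N, P) = N - P (X(N, P) = N + P*(-1) = N - P)
p(Z, n) = -7 - Z
Y = 28019 (Y = (-7 - (13 - 1*10)) - 1*(-28029) = (-7 - (13 - 10)) + 28029 = (-7 - 1*3) + 28029 = (-7 - 3) + 28029 = -10 + 28029 = 28019)
(Y + 332212) + o = (28019 + 332212) + 131625 = 360231 + 131625 = 491856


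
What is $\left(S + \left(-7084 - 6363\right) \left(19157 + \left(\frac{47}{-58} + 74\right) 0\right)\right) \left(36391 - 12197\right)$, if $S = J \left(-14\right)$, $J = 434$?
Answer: $-6232622509470$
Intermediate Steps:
$S = -6076$ ($S = 434 \left(-14\right) = -6076$)
$\left(S + \left(-7084 - 6363\right) \left(19157 + \left(\frac{47}{-58} + 74\right) 0\right)\right) \left(36391 - 12197\right) = \left(-6076 + \left(-7084 - 6363\right) \left(19157 + \left(\frac{47}{-58} + 74\right) 0\right)\right) \left(36391 - 12197\right) = \left(-6076 - 13447 \left(19157 + \left(47 \left(- \frac{1}{58}\right) + 74\right) 0\right)\right) 24194 = \left(-6076 - 13447 \left(19157 + \left(- \frac{47}{58} + 74\right) 0\right)\right) 24194 = \left(-6076 - 13447 \left(19157 + \frac{4245}{58} \cdot 0\right)\right) 24194 = \left(-6076 - 13447 \left(19157 + 0\right)\right) 24194 = \left(-6076 - 257604179\right) 24194 = \left(-257610255\right) 24194 = -6232622509470$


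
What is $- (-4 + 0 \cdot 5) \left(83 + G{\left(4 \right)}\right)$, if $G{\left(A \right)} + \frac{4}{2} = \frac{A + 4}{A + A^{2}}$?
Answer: $\frac{1628}{5} \approx 325.6$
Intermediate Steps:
$G{\left(A \right)} = -2 + \frac{4 + A}{A + A^{2}}$ ($G{\left(A \right)} = -2 + \frac{A + 4}{A + A^{2}} = -2 + \frac{4 + A}{A + A^{2}}$)
$- (-4 + 0 \cdot 5) \left(83 + G{\left(4 \right)}\right) = - (-4 + 0 \cdot 5) \left(83 + \frac{4 - 4 - 2 \cdot 4^{2}}{4 \left(1 + 4\right)}\right) = - (-4 + 0) \left(83 + \frac{4 - 4 - 32}{4 \cdot 5}\right) = \left(-1\right) \left(-4\right) \left(83 + \frac{1}{4} \cdot \frac{1}{5} \left(4 - 4 - 32\right)\right) = 4 \left(83 + \frac{1}{4} \cdot \frac{1}{5} \left(-32\right)\right) = 4 \left(83 - \frac{8}{5}\right) = 4 \cdot \frac{407}{5} = \frac{1628}{5}$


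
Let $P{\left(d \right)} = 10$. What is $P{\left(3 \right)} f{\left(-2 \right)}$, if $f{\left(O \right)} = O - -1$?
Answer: $-10$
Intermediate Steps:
$f{\left(O \right)} = 1 + O$ ($f{\left(O \right)} = O + 1 = 1 + O$)
$P{\left(3 \right)} f{\left(-2 \right)} = 10 \left(1 - 2\right) = 10 \left(-1\right) = -10$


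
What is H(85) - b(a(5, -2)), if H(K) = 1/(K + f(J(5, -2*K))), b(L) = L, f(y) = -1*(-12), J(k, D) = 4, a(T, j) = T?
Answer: -484/97 ≈ -4.9897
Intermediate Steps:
f(y) = 12
H(K) = 1/(12 + K) (H(K) = 1/(K + 12) = 1/(12 + K))
H(85) - b(a(5, -2)) = 1/(12 + 85) - 1*5 = 1/97 - 5 = -484/97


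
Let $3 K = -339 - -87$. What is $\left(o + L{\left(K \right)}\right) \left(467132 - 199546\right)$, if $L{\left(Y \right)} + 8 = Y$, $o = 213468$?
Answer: $57096430336$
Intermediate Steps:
$K = -84$ ($K = \frac{-339 - -87}{3} = \frac{-339 + 87}{3} = \frac{1}{3} \left(-252\right) = -84$)
$L{\left(Y \right)} = -8 + Y$
$\left(o + L{\left(K \right)}\right) \left(467132 - 199546\right) = \left(213468 - 92\right) \left(467132 - 199546\right) = \left(213468 - 92\right) 267586 = 213376 \cdot 267586 = 57096430336$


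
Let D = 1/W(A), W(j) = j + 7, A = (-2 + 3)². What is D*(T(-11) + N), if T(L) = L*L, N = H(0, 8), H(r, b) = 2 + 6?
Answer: 129/8 ≈ 16.125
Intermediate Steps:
H(r, b) = 8
A = 1 (A = 1² = 1)
W(j) = 7 + j
N = 8
T(L) = L²
D = ⅛ (D = 1/(7 + 1) = 1/8 = ⅛ ≈ 0.12500)
D*(T(-11) + N) = ((-11)² + 8)/8 = (121 + 8)/8 = (⅛)*129 = 129/8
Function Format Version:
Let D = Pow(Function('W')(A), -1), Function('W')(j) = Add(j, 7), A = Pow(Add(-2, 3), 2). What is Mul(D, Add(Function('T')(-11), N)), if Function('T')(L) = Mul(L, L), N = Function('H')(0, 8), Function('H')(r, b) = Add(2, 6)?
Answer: Rational(129, 8) ≈ 16.125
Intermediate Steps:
Function('H')(r, b) = 8
A = 1 (A = Pow(1, 2) = 1)
Function('W')(j) = Add(7, j)
N = 8
Function('T')(L) = Pow(L, 2)
D = Rational(1, 8) (D = Pow(Add(7, 1), -1) = Pow(8, -1) = Rational(1, 8) ≈ 0.12500)
Mul(D, Add(Function('T')(-11), N)) = Mul(Rational(1, 8), Add(Pow(-11, 2), 8)) = Mul(Rational(1, 8), Add(121, 8)) = Mul(Rational(1, 8), 129) = Rational(129, 8)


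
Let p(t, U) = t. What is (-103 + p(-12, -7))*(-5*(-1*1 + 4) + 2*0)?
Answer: 1725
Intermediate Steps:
(-103 + p(-12, -7))*(-5*(-1*1 + 4) + 2*0) = (-103 - 12)*(-5*(-1*1 + 4) + 2*0) = -115*(-5*(-1 + 4) + 0) = -115*(-5*3 + 0) = -115*(-15 + 0) = -115*(-15) = 1725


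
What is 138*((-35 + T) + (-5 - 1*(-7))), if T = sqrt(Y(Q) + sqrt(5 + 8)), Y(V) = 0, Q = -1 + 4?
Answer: -4554 + 138*13**(1/4) ≈ -4292.0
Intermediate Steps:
Q = 3
T = 13**(1/4) (T = sqrt(0 + sqrt(5 + 8)) = sqrt(0 + sqrt(13)) = sqrt(sqrt(13)) = 13**(1/4) ≈ 1.8988)
138*((-35 + T) + (-5 - 1*(-7))) = 138*((-35 + 13**(1/4)) + (-5 - 1*(-7))) = 138*((-35 + 13**(1/4)) + (-5 + 7)) = 138*((-35 + 13**(1/4)) + 2) = 138*(-33 + 13**(1/4)) = -4554 + 138*13**(1/4)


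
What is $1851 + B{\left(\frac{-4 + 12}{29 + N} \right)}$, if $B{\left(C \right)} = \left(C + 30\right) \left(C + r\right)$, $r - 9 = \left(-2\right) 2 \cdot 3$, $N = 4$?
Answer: $\frac{1924921}{1089} \approx 1767.6$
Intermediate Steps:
$r = -3$ ($r = 9 + \left(-2\right) 2 \cdot 3 = 9 - 12 = -3$)
$B{\left(C \right)} = \left(-3 + C\right) \left(30 + C\right)$ ($B{\left(C \right)} = \left(C + 30\right) \left(C - 3\right) = \left(30 + C\right) \left(-3 + C\right) = \left(-3 + C\right) \left(30 + C\right)$)
$1851 + B{\left(\frac{-4 + 12}{29 + N} \right)} = 1851 + \left(-90 + \left(\frac{-4 + 12}{29 + 4}\right)^{2} + 27 \frac{-4 + 12}{29 + 4}\right) = 1851 + \left(-90 + \left(\frac{8}{33}\right)^{2} + 27 \cdot \frac{8}{33}\right) = 1851 + \left(-90 + \frac{64}{1089} + \frac{72}{11}\right) = 1851 - \frac{90818}{1089} = \frac{1924921}{1089}$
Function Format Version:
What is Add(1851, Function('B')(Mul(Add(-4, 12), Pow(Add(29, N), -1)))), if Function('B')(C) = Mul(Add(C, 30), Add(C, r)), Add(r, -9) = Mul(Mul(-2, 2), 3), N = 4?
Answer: Rational(1924921, 1089) ≈ 1767.6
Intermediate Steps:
r = -3 (r = Add(9, Mul(Mul(-2, 2), 3)) = Add(9, Mul(-4, 3)) = Add(9, -12) = -3)
Function('B')(C) = Mul(Add(-3, C), Add(30, C)) (Function('B')(C) = Mul(Add(C, 30), Add(C, -3)) = Mul(Add(30, C), Add(-3, C)) = Mul(Add(-3, C), Add(30, C)))
Add(1851, Function('B')(Mul(Add(-4, 12), Pow(Add(29, N), -1)))) = Add(1851, Add(-90, Pow(Mul(Add(-4, 12), Pow(Add(29, 4), -1)), 2), Mul(27, Mul(Add(-4, 12), Pow(Add(29, 4), -1))))) = Add(1851, Add(-90, Pow(Mul(8, Pow(33, -1)), 2), Mul(27, Mul(8, Pow(33, -1))))) = Add(1851, Add(-90, Pow(Mul(8, Rational(1, 33)), 2), Mul(27, Mul(8, Rational(1, 33))))) = Add(1851, Add(-90, Pow(Rational(8, 33), 2), Mul(27, Rational(8, 33)))) = Add(1851, Add(-90, Rational(64, 1089), Rational(72, 11))) = Add(1851, Rational(-90818, 1089)) = Rational(1924921, 1089)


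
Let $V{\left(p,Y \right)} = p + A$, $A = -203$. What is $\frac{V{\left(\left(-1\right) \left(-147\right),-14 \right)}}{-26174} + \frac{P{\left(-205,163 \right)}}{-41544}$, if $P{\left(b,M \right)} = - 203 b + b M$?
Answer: $- \frac{13268771}{67960791} \approx -0.19524$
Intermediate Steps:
$P{\left(b,M \right)} = - 203 b + M b$
$V{\left(p,Y \right)} = -203 + p$ ($V{\left(p,Y \right)} = p - 203 = -203 + p$)
$\frac{V{\left(\left(-1\right) \left(-147\right),-14 \right)}}{-26174} + \frac{P{\left(-205,163 \right)}}{-41544} = \frac{-203 - -147}{-26174} + \frac{\left(-205\right) \left(-203 + 163\right)}{-41544} = \left(-203 + 147\right) \left(- \frac{1}{26174}\right) + \left(-205\right) \left(-40\right) \left(- \frac{1}{41544}\right) = \left(-56\right) \left(- \frac{1}{26174}\right) + 8200 \left(- \frac{1}{41544}\right) = \frac{28}{13087} - \frac{1025}{5193} = - \frac{13268771}{67960791}$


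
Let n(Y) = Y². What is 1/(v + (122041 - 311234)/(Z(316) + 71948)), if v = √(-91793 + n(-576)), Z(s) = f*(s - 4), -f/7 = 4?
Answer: 11959267916/958877944700703 + 3995756944*√239983/958877944700703 ≈ 0.0020539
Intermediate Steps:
f = -28 (f = -7*4 = -28)
Z(s) = 112 - 28*s (Z(s) = -28*(s - 4) = -28*(-4 + s) = 112 - 28*s)
v = √239983 (v = √(-91793 + (-576)²) = √(-91793 + 331776) = √239983 ≈ 489.88)
1/(v + (122041 - 311234)/(Z(316) + 71948)) = 1/(√239983 + (122041 - 311234)/((112 - 28*316) + 71948)) = 1/(√239983 - 189193/((112 - 8848) + 71948)) = 1/(√239983 - 189193/(-8736 + 71948)) = 1/(√239983 - 189193/63212) = 1/(-189193/63212 + √239983)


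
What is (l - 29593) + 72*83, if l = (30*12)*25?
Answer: -14617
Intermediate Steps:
l = 9000 (l = 360*25 = 9000)
(l - 29593) + 72*83 = (9000 - 29593) + 72*83 = -20593 + 5976 = -14617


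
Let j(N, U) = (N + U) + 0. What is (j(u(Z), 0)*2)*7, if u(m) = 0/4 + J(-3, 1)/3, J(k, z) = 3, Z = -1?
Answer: 14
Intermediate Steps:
u(m) = 1 (u(m) = 0/4 + 3/3 = 0*(¼) + 3*(⅓) = 0 + 1 = 1)
j(N, U) = N + U
(j(u(Z), 0)*2)*7 = ((1 + 0)*2)*7 = (1*2)*7 = 2*7 = 14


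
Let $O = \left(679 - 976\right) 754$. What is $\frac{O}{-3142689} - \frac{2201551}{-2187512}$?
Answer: $\frac{224504762815}{208323330296} \approx 1.0777$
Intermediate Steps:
$O = -223938$ ($O = \left(-297\right) 754 = -223938$)
$\frac{O}{-3142689} - \frac{2201551}{-2187512} = - \frac{223938}{-3142689} - \frac{2201551}{-2187512} = \left(-223938\right) \left(- \frac{1}{3142689}\right) - - \frac{2201551}{2187512} = \frac{6786}{95233} + \frac{2201551}{2187512} = \frac{224504762815}{208323330296}$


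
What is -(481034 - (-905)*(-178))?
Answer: -319944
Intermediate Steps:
-(481034 - (-905)*(-178)) = -(481034 - 1*161090) = -(481034 - 161090) = -1*319944 = -319944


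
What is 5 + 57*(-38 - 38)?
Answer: -4327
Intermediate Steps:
5 + 57*(-38 - 38) = 5 + 57*(-76) = 5 - 4332 = -4327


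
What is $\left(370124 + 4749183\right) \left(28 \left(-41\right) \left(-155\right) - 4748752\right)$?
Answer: $-23399389867284$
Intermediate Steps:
$\left(370124 + 4749183\right) \left(28 \left(-41\right) \left(-155\right) - 4748752\right) = 5119307 \left(\left(-1148\right) \left(-155\right) - 4748752\right) = 5119307 \left(177940 - 4748752\right) = 5119307 \left(-4570812\right) = -23399389867284$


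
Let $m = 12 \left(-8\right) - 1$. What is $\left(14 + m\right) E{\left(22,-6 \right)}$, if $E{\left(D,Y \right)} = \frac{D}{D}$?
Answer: $-83$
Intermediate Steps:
$E{\left(D,Y \right)} = 1$
$m = -97$ ($m = -96 - 1 = -97$)
$\left(14 + m\right) E{\left(22,-6 \right)} = \left(14 - 97\right) 1 = \left(-83\right) 1 = -83$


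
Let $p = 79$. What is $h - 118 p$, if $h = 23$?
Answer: $-9299$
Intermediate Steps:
$h - 118 p = 23 - 9322 = -9299$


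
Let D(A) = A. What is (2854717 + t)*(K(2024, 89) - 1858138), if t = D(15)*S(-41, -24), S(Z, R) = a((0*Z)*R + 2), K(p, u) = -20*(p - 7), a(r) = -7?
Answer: -5419418080536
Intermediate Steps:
K(p, u) = 140 - 20*p (K(p, u) = -20*(-7 + p) = 140 - 20*p)
S(Z, R) = -7
t = -105 (t = 15*(-7) = -105)
(2854717 + t)*(K(2024, 89) - 1858138) = (2854717 - 105)*((140 - 20*2024) - 1858138) = 2854612*((140 - 40480) - 1858138) = 2854612*(-40340 - 1858138) = 2854612*(-1898478) = -5419418080536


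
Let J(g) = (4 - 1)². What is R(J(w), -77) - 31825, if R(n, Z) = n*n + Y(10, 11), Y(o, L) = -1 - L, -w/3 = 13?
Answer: -31756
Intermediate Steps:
w = -39 (w = -3*13 = -39)
J(g) = 9 (J(g) = 3² = 9)
R(n, Z) = -12 + n² (R(n, Z) = n*n + (-1 - 1*11) = n² + (-1 - 11) = n² - 12 = -12 + n²)
R(J(w), -77) - 31825 = (-12 + 9²) - 31825 = (-12 + 81) - 31825 = 69 - 31825 = -31756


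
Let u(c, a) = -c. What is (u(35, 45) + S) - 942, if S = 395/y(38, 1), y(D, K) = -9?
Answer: -9188/9 ≈ -1020.9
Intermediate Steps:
S = -395/9 (S = 395/(-9) = 395*(-⅑) = -395/9 ≈ -43.889)
(u(35, 45) + S) - 942 = (-1*35 - 395/9) - 942 = (-35 - 395/9) - 942 = -710/9 - 942 = -9188/9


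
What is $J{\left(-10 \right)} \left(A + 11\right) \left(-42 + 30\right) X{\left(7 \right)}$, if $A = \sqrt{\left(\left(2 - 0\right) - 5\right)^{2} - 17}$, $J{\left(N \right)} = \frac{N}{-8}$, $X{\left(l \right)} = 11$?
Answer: $-1815 - 330 i \sqrt{2} \approx -1815.0 - 466.69 i$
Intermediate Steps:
$J{\left(N \right)} = - \frac{N}{8}$ ($J{\left(N \right)} = N \left(- \frac{1}{8}\right) = - \frac{N}{8}$)
$A = 2 i \sqrt{2}$ ($A = \sqrt{\left(\left(2 + 0\right) - 5\right)^{2} - 17} = \sqrt{\left(2 - 5\right)^{2} - 17} = \sqrt{\left(-3\right)^{2} - 17} = \sqrt{9 - 17} = \sqrt{-8} = 2 i \sqrt{2} \approx 2.8284 i$)
$J{\left(-10 \right)} \left(A + 11\right) \left(-42 + 30\right) X{\left(7 \right)} = \left(- \frac{1}{8}\right) \left(-10\right) \left(2 i \sqrt{2} + 11\right) \left(-42 + 30\right) 11 = \frac{5 \left(11 + 2 i \sqrt{2}\right) \left(-12\right)}{4} \cdot 11 = \frac{5 \left(-132 - 24 i \sqrt{2}\right)}{4} \cdot 11 = \left(-165 - 30 i \sqrt{2}\right) 11 = -1815 - 330 i \sqrt{2}$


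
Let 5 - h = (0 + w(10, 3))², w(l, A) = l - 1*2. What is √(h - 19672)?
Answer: I*√19731 ≈ 140.47*I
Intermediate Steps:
w(l, A) = -2 + l (w(l, A) = l - 2 = -2 + l)
h = -59 (h = 5 - (0 + (-2 + 10))² = 5 - (0 + 8)² = 5 - 1*8² = 5 - 1*64 = 5 - 64 = -59)
√(h - 19672) = √(-59 - 19672) = √(-19731) = I*√19731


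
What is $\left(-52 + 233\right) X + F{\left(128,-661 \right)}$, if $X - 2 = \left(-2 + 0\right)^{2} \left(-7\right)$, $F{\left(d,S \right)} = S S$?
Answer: $432215$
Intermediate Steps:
$F{\left(d,S \right)} = S^{2}$
$X = -26$ ($X = 2 + \left(-2 + 0\right)^{2} \left(-7\right) = 2 + \left(-2\right)^{2} \left(-7\right) = 2 + 4 \left(-7\right) = 2 - 28 = -26$)
$\left(-52 + 233\right) X + F{\left(128,-661 \right)} = \left(-52 + 233\right) \left(-26\right) + \left(-661\right)^{2} = 181 \left(-26\right) + 436921 = -4706 + 436921 = 432215$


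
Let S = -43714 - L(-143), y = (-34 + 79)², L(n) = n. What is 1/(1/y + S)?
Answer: -2025/88231274 ≈ -2.2951e-5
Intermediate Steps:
y = 2025 (y = 45² = 2025)
S = -43571 (S = -43714 - 1*(-143) = -43714 + 143 = -43571)
1/(1/y + S) = 1/(1/2025 - 43571) = 1/(-88231274/2025) = -2025/88231274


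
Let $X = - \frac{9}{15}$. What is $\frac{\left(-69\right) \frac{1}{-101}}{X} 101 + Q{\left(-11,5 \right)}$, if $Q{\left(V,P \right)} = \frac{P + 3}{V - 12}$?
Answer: $- \frac{2653}{23} \approx -115.35$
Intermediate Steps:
$X = - \frac{3}{5}$ ($X = \left(-9\right) \frac{1}{15} = - \frac{3}{5} \approx -0.6$)
$Q{\left(V,P \right)} = \frac{3 + P}{-12 + V}$
$\frac{\left(-69\right) \frac{1}{-101}}{X} 101 + Q{\left(-11,5 \right)} = \frac{\left(-69\right) \frac{1}{-101}}{- \frac{3}{5}} \cdot 101 + \frac{3 + 5}{-12 - 11} = \left(-69\right) \left(- \frac{1}{101}\right) \left(- \frac{5}{3}\right) 101 + \frac{1}{-23} \cdot 8 = \frac{69}{101} \left(- \frac{5}{3}\right) 101 - \frac{8}{23} = \left(- \frac{115}{101}\right) 101 - \frac{8}{23} = -115 - \frac{8}{23} = - \frac{2653}{23}$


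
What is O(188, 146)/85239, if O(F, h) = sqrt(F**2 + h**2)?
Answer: 2*sqrt(14165)/85239 ≈ 0.0027925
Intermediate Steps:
O(188, 146)/85239 = sqrt(188**2 + 146**2)/85239 = sqrt(35344 + 21316)*(1/85239) = sqrt(56660)*(1/85239) = (2*sqrt(14165))*(1/85239) = 2*sqrt(14165)/85239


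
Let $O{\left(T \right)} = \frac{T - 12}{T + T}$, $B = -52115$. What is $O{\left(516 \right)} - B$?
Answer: $\frac{2240966}{43} \approx 52116.0$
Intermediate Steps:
$O{\left(T \right)} = \frac{-12 + T}{2 T}$
$O{\left(516 \right)} - B = \frac{-12 + 516}{2 \cdot 516} - -52115 = \frac{1}{2} \cdot \frac{1}{516} \cdot 504 + 52115 = \frac{21}{43} + 52115 = \frac{2240966}{43}$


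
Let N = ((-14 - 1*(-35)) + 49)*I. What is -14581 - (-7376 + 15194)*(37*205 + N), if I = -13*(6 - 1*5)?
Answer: -52199731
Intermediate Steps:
I = -13 (I = -13*(6 - 5) = -13*1 = -13)
N = -910 (N = ((-14 - 1*(-35)) + 49)*(-13) = ((-14 + 35) + 49)*(-13) = (21 + 49)*(-13) = 70*(-13) = -910)
-14581 - (-7376 + 15194)*(37*205 + N) = -14581 - (-7376 + 15194)*(37*205 - 910) = -14581 - 7818*(7585 - 910) = -14581 - 7818*6675 = -14581 - 1*52185150 = -14581 - 52185150 = -52199731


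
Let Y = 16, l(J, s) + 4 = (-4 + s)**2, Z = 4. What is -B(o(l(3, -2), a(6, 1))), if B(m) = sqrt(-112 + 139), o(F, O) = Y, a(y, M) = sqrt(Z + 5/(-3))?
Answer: -3*sqrt(3) ≈ -5.1962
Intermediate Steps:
l(J, s) = -4 + (-4 + s)**2
a(y, M) = sqrt(21)/3 (a(y, M) = sqrt(4 + 5/(-3)) = sqrt(4 + 5*(-1/3)) = sqrt(4 - 5/3) = sqrt(7/3) = sqrt(21)/3)
o(F, O) = 16
B(m) = 3*sqrt(3) (B(m) = sqrt(27) = 3*sqrt(3))
-B(o(l(3, -2), a(6, 1))) = -3*sqrt(3)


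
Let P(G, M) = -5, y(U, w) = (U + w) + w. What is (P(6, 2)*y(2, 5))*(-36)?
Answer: 2160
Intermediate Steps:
y(U, w) = U + 2*w
(P(6, 2)*y(2, 5))*(-36) = -5*(2 + 2*5)*(-36) = -5*(2 + 10)*(-36) = -5*12*(-36) = -60*(-36) = 2160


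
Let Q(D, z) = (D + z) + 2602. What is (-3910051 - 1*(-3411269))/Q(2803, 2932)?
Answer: -498782/8337 ≈ -59.828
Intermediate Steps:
Q(D, z) = 2602 + D + z
(-3910051 - 1*(-3411269))/Q(2803, 2932) = (-3910051 - 1*(-3411269))/(2602 + 2803 + 2932) = (-3910051 + 3411269)/8337 = -498782*1/8337 = -498782/8337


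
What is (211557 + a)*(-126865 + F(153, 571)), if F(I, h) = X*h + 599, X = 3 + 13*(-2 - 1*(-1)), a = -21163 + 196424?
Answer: -51050692368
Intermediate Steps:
a = 175261
X = -10 (X = 3 + 13*(-2 + 1) = 3 + 13*(-1) = 3 - 13 = -10)
F(I, h) = 599 - 10*h (F(I, h) = -10*h + 599 = 599 - 10*h)
(211557 + a)*(-126865 + F(153, 571)) = (211557 + 175261)*(-126865 + (599 - 10*571)) = 386818*(-126865 + (599 - 5710)) = 386818*(-126865 - 5111) = 386818*(-131976) = -51050692368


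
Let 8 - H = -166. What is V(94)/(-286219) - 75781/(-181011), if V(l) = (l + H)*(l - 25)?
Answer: 18342706627/51808787409 ≈ 0.35405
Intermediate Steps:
H = 174 (H = 8 - 1*(-166) = 8 + 166 = 174)
V(l) = (-25 + l)*(174 + l) (V(l) = (l + 174)*(l - 25) = (174 + l)*(-25 + l) = (-25 + l)*(174 + l))
V(94)/(-286219) - 75781/(-181011) = (-4350 + 94² + 149*94)/(-286219) - 75781/(-181011) = (-4350 + 8836 + 14006)*(-1/286219) - 75781*(-1/181011) = 18492*(-1/286219) + 75781/181011 = -18492/286219 + 75781/181011 = 18342706627/51808787409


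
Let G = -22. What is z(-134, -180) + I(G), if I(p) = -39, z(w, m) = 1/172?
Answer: -6707/172 ≈ -38.994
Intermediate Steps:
z(w, m) = 1/172
z(-134, -180) + I(G) = 1/172 - 39 = -6707/172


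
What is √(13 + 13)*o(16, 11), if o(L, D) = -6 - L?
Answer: -22*√26 ≈ -112.18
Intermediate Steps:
√(13 + 13)*o(16, 11) = √(13 + 13)*(-6 - 1*16) = √26*(-6 - 16) = √26*(-22) = -22*√26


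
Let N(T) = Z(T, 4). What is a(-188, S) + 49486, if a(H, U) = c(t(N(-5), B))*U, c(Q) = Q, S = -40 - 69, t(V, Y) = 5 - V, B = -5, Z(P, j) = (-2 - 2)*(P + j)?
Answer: 49377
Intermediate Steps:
Z(P, j) = -4*P - 4*j (Z(P, j) = -4*(P + j) = -4*P - 4*j)
N(T) = -16 - 4*T (N(T) = -4*T - 4*4 = -4*T - 16 = -16 - 4*T)
S = -109
a(H, U) = U (a(H, U) = (5 - (-16 - 4*(-5)))*U = (5 - (-16 + 20))*U = (5 - 1*4)*U = (5 - 4)*U = 1*U = U)
a(-188, S) + 49486 = -109 + 49486 = 49377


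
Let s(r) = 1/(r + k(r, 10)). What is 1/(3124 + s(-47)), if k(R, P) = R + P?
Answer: 84/262415 ≈ 0.00032010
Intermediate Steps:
k(R, P) = P + R
s(r) = 1/(10 + 2*r) (s(r) = 1/(r + (10 + r)) = 1/(10 + 2*r))
1/(3124 + s(-47)) = 1/(3124 + 1/(2*(5 - 47))) = 1/(3124 + (½)/(-42)) = 1/(3124 + (½)*(-1/42)) = 1/(3124 - 1/84) = 1/(262415/84) = 84/262415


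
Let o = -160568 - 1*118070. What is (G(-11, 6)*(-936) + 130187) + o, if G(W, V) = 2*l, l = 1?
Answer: -150323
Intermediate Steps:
G(W, V) = 2 (G(W, V) = 2*1 = 2)
o = -278638 (o = -160568 - 118070 = -278638)
(G(-11, 6)*(-936) + 130187) + o = (2*(-936) + 130187) - 278638 = (-1872 + 130187) - 278638 = 128315 - 278638 = -150323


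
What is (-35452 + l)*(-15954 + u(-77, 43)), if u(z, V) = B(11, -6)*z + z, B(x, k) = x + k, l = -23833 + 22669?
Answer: 601088256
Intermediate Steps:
l = -1164
B(x, k) = k + x
u(z, V) = 6*z (u(z, V) = (-6 + 11)*z + z = 5*z + z = 6*z)
(-35452 + l)*(-15954 + u(-77, 43)) = (-35452 - 1164)*(-15954 + 6*(-77)) = -36616*(-15954 - 462) = -36616*(-16416) = 601088256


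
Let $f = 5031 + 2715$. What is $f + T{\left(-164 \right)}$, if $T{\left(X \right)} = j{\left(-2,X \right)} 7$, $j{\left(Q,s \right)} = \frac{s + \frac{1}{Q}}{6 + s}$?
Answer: $\frac{2450039}{316} \approx 7753.3$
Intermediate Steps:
$j{\left(Q,s \right)} = \frac{s + \frac{1}{Q}}{6 + s}$
$T{\left(X \right)} = - \frac{7 \left(1 - 2 X\right)}{2 \left(6 + X\right)}$ ($T{\left(X \right)} = \frac{1 - 2 X}{\left(-2\right) \left(6 + X\right)} 7 = - \frac{1 - 2 X}{2 \left(6 + X\right)} 7 = - \frac{7 \left(1 - 2 X\right)}{2 \left(6 + X\right)}$)
$f = 7746$
$f + T{\left(-164 \right)} = 7746 + \frac{7 \left(-1 + 2 \left(-164\right)\right)}{2 \left(6 - 164\right)} = 7746 + \frac{7 \left(-1 - 328\right)}{2 \left(-158\right)} = 7746 + \frac{7}{2} \left(- \frac{1}{158}\right) \left(-329\right) = 7746 + \frac{2303}{316} = \frac{2450039}{316}$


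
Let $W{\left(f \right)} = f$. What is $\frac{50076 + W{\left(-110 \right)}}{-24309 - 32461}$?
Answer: $- \frac{3569}{4055} \approx -0.88015$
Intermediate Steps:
$\frac{50076 + W{\left(-110 \right)}}{-24309 - 32461} = \frac{50076 - 110}{-24309 - 32461} = \frac{49966}{-24309 - 32461} = \frac{49966}{-56770} = 49966 \left(- \frac{1}{56770}\right) = - \frac{3569}{4055}$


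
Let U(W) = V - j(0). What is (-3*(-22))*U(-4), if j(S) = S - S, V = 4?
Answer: 264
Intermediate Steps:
j(S) = 0
U(W) = 4 (U(W) = 4 - 1*0 = 4 + 0 = 4)
(-3*(-22))*U(-4) = -3*(-22)*4 = 66*4 = 264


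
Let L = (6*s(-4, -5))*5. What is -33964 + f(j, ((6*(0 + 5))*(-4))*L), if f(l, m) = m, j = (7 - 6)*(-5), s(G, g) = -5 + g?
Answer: 2036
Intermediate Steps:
L = -300 (L = (6*(-5 - 5))*5 = (6*(-10))*5 = -60*5 = -300)
j = -5 (j = 1*(-5) = -5)
-33964 + f(j, ((6*(0 + 5))*(-4))*L) = -33964 + ((6*(0 + 5))*(-4))*(-300) = -33964 + ((6*5)*(-4))*(-300) = -33964 + (30*(-4))*(-300) = -33964 - 120*(-300) = -33964 + 36000 = 2036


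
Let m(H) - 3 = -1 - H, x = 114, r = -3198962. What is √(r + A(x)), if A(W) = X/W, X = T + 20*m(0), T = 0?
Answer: I*√10393426398/57 ≈ 1788.6*I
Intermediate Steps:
m(H) = 2 - H (m(H) = 3 + (-1 - H) = 2 - H)
X = 40 (X = 0 + 20*(2 - 1*0) = 0 + 20*(2 + 0) = 0 + 20*2 = 0 + 40 = 40)
A(W) = 40/W
√(r + A(x)) = √(-3198962 + 40/114) = √(-3198962 + 40*(1/114)) = √(-3198962 + 20/57) = √(-182340814/57) = I*√10393426398/57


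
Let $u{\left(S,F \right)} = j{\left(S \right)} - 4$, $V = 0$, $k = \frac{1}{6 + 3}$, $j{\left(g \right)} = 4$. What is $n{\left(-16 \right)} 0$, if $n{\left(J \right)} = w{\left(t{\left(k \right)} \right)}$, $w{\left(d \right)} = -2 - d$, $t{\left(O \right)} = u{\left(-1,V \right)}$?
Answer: $0$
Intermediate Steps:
$k = \frac{1}{9} \approx 0.11111$
$u{\left(S,F \right)} = 0$ ($u{\left(S,F \right)} = 4 - 4 = 0$)
$t{\left(O \right)} = 0$
$n{\left(J \right)} = -2$ ($n{\left(J \right)} = -2 - 0 = -2 + 0 = -2$)
$n{\left(-16 \right)} 0 = \left(-2\right) 0 = 0$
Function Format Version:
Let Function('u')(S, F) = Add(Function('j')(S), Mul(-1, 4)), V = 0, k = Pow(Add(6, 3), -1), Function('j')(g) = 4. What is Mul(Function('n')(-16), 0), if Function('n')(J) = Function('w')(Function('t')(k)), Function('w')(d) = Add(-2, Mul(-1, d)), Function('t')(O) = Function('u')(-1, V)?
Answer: 0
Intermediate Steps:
k = Rational(1, 9) (k = Pow(9, -1) = Rational(1, 9) ≈ 0.11111)
Function('u')(S, F) = 0 (Function('u')(S, F) = Add(4, Mul(-1, 4)) = Add(4, -4) = 0)
Function('t')(O) = 0
Function('n')(J) = -2 (Function('n')(J) = Add(-2, Mul(-1, 0)) = Add(-2, 0) = -2)
Mul(Function('n')(-16), 0) = Mul(-2, 0) = 0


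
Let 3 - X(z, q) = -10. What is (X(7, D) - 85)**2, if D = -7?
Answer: 5184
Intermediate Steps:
X(z, q) = 13 (X(z, q) = 3 - 1*(-10) = 3 + 10 = 13)
(X(7, D) - 85)**2 = (13 - 85)**2 = (-72)**2 = 5184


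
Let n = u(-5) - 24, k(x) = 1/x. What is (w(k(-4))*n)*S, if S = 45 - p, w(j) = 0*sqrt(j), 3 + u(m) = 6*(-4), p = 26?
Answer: 0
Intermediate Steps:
u(m) = -27 (u(m) = -3 + 6*(-4) = -3 - 24 = -27)
n = -51 (n = -27 - 24 = -51)
w(j) = 0
S = 19 (S = 45 - 1*26 = 45 - 26 = 19)
(w(k(-4))*n)*S = (0*(-51))*19 = 0*19 = 0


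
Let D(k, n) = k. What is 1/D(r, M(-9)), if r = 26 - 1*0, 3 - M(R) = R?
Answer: 1/26 ≈ 0.038462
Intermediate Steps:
M(R) = 3 - R
r = 26 (r = 26 + 0 = 26)
1/D(r, M(-9)) = 1/26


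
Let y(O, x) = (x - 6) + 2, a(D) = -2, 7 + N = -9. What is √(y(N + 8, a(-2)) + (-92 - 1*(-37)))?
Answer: I*√61 ≈ 7.8102*I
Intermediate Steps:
N = -16 (N = -7 - 9 = -16)
y(O, x) = -4 + x (y(O, x) = (-6 + x) + 2 = -4 + x)
√(y(N + 8, a(-2)) + (-92 - 1*(-37))) = √((-4 - 2) + (-92 - 1*(-37))) = √(-6 + (-92 + 37)) = √(-6 - 55) = √(-61) = I*√61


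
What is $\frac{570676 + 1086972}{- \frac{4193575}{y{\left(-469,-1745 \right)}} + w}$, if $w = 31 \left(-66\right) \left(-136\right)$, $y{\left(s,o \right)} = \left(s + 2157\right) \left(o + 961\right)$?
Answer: $\frac{2193718102016}{368245957927} \approx 5.9572$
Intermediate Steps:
$y{\left(s,o \right)} = \left(961 + o\right) \left(2157 + s\right)$ ($y{\left(s,o \right)} = \left(2157 + s\right) \left(961 + o\right) = \left(961 + o\right) \left(2157 + s\right)$)
$w = 278256$ ($w = \left(-2046\right) \left(-136\right) = 278256$)
$\frac{570676 + 1086972}{- \frac{4193575}{y{\left(-469,-1745 \right)}} + w} = \frac{570676 + 1086972}{- \frac{4193575}{2072877 + 961 \left(-469\right) + 2157 \left(-1745\right) - -818405} + 278256} = \frac{1657648}{- \frac{4193575}{2072877 - 450709 - 3763965 + 818405} + 278256} = \frac{1657648}{- \frac{4193575}{-1323392} + 278256} = \frac{1657648}{\left(-4193575\right) \left(- \frac{1}{1323392}\right) + 278256} = \frac{1657648}{\frac{4193575}{1323392} + 278256} = \frac{1657648}{\frac{368245957927}{1323392}} = 1657648 \cdot \frac{1323392}{368245957927} = \frac{2193718102016}{368245957927}$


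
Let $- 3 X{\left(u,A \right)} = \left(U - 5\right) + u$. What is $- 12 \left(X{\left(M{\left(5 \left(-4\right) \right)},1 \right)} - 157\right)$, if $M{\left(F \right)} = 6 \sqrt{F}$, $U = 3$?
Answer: $1876 + 48 i \sqrt{5} \approx 1876.0 + 107.33 i$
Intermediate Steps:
$X{\left(u,A \right)} = \frac{2}{3} - \frac{u}{3}$ ($X{\left(u,A \right)} = - \frac{\left(3 - 5\right) + u}{3} = - \frac{-2 + u}{3} = \frac{2}{3} - \frac{u}{3}$)
$- 12 \left(X{\left(M{\left(5 \left(-4\right) \right)},1 \right)} - 157\right) = - 12 \left(\left(\frac{2}{3} - \frac{6 \sqrt{5 \left(-4\right)}}{3}\right) - 157\right) = - 12 \left(\left(\frac{2}{3} - \frac{6 \sqrt{-20}}{3}\right) - 157\right) = - 12 \left(\left(\frac{2}{3} - \frac{6 \cdot 2 i \sqrt{5}}{3}\right) - 157\right) = - 12 \left(\left(\frac{2}{3} - \frac{12 i \sqrt{5}}{3}\right) - 157\right) = - 12 \left(\left(\frac{2}{3} - 4 i \sqrt{5}\right) - 157\right) = - 12 \left(- \frac{469}{3} - 4 i \sqrt{5}\right) = 1876 + 48 i \sqrt{5}$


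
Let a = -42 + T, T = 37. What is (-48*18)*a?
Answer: 4320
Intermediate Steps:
a = -5 (a = -42 + 37 = -5)
(-48*18)*a = -48*18*(-5) = -864*(-5) = 4320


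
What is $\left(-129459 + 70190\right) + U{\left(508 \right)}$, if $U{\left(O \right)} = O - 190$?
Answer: $-58951$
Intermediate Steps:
$U{\left(O \right)} = -190 + O$
$\left(-129459 + 70190\right) + U{\left(508 \right)} = \left(-129459 + 70190\right) + \left(-190 + 508\right) = -59269 + 318 = -58951$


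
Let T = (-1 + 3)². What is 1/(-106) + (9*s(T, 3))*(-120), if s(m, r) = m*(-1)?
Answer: 457919/106 ≈ 4320.0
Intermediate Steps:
T = 4 (T = 2² = 4)
s(m, r) = -m
1/(-106) + (9*s(T, 3))*(-120) = 1/(-106) + (9*(-1*4))*(-120) = -1/106 + (9*(-4))*(-120) = -1/106 - 36*(-120) = -1/106 + 4320 = 457919/106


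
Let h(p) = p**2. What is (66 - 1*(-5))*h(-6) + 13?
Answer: 2569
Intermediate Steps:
(66 - 1*(-5))*h(-6) + 13 = (66 - 1*(-5))*(-6)**2 + 13 = (66 + 5)*36 + 13 = 71*36 + 13 = 2556 + 13 = 2569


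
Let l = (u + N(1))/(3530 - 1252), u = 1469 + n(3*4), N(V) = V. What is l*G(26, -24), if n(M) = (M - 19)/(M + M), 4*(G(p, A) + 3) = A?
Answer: -105819/18224 ≈ -5.8066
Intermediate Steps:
G(p, A) = -3 + A/4
n(M) = (-19 + M)/(2*M) (n(M) = (-19 + M)/((2*M)) = (-19 + M)*(1/(2*M)) = (-19 + M)/(2*M))
u = 35249/24 (u = 1469 + (-19 + 3*4)/(2*((3*4))) = 1469 + (½)*(-19 + 12)/12 = 1469 + (½)*(1/12)*(-7) = 1469 - 7/24 = 35249/24 ≈ 1468.7)
l = 35273/54672 (l = (35249/24 + 1)/(3530 - 1252) = (35273/24)/2278 = (35273/24)*(1/2278) = 35273/54672 ≈ 0.64517)
l*G(26, -24) = 35273*(-3 + (¼)*(-24))/54672 = 35273*(-3 - 6)/54672 = (35273/54672)*(-9) = -105819/18224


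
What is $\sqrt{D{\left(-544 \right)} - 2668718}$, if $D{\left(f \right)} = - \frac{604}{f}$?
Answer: $\frac{i \sqrt{12340146898}}{68} \approx 1633.6 i$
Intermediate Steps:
$\sqrt{D{\left(-544 \right)} - 2668718} = \sqrt{- \frac{604}{-544} - 2668718} = \sqrt{\left(-604\right) \left(- \frac{1}{544}\right) - 2668718} = \sqrt{\frac{151}{136} - 2668718} = \sqrt{- \frac{362945497}{136}} = \frac{i \sqrt{12340146898}}{68}$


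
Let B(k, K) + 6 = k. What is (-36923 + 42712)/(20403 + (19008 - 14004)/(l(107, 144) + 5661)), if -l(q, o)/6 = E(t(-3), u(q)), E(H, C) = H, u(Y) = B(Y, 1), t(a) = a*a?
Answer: 3606547/12711625 ≈ 0.28372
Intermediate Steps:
t(a) = a**2
B(k, K) = -6 + k
u(Y) = -6 + Y
l(q, o) = -54 (l(q, o) = -6*(-3)**2 = -6*9 = -54)
(-36923 + 42712)/(20403 + (19008 - 14004)/(l(107, 144) + 5661)) = (-36923 + 42712)/(20403 + (19008 - 14004)/(-54 + 5661)) = 5789/(20403 + 5004/5607) = 5789/(20403 + 5004*(1/5607)) = 5789/(20403 + 556/623) = 5789/(12711625/623) = 5789*(623/12711625) = 3606547/12711625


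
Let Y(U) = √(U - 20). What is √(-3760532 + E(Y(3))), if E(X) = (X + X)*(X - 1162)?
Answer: √(-3760566 - 2324*I*√17) ≈ 2.471 - 1939.2*I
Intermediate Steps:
Y(U) = √(-20 + U)
E(X) = 2*X*(-1162 + X) (E(X) = (2*X)*(-1162 + X) = 2*X*(-1162 + X))
√(-3760532 + E(Y(3))) = √(-3760532 + 2*√(-20 + 3)*(-1162 + √(-20 + 3))) = √(-3760532 + 2*√(-17)*(-1162 + √(-17))) = √(-3760532 + 2*(I*√17)*(-1162 + I*√17)) = √(-3760532 + 2*I*√17*(-1162 + I*√17))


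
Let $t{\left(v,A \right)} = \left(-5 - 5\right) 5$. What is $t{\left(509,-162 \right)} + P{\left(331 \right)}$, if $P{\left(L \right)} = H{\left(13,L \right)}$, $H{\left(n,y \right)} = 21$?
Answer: $-29$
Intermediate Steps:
$P{\left(L \right)} = 21$
$t{\left(v,A \right)} = -50$ ($t{\left(v,A \right)} = \left(-10\right) 5 = -50$)
$t{\left(509,-162 \right)} + P{\left(331 \right)} = -50 + 21 = -29$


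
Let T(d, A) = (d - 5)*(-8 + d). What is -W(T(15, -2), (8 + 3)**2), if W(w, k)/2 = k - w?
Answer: -102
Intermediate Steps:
T(d, A) = (-8 + d)*(-5 + d) (T(d, A) = (-5 + d)*(-8 + d) = (-8 + d)*(-5 + d))
W(w, k) = -2*w + 2*k (W(w, k) = 2*(k - w) = -2*w + 2*k)
-W(T(15, -2), (8 + 3)**2) = -(-2*(40 + 15**2 - 13*15) + 2*(8 + 3)**2) = -(-2*(40 + 225 - 195) + 2*11**2) = -(-2*70 + 2*121) = -(-140 + 242) = -1*102 = -102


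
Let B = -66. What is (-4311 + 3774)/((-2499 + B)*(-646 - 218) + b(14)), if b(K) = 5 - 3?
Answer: -537/2216162 ≈ -0.00024231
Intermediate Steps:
b(K) = 2
(-4311 + 3774)/((-2499 + B)*(-646 - 218) + b(14)) = (-4311 + 3774)/((-2499 - 66)*(-646 - 218) + 2) = -537/(-2565*(-864) + 2) = -537/(2216160 + 2) = -537/2216162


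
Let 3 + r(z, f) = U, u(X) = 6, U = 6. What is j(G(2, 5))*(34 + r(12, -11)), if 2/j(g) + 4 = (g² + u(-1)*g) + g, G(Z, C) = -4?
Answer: -37/8 ≈ -4.6250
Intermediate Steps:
j(g) = 2/(-4 + g² + 7*g) (j(g) = 2/(-4 + ((g² + 6*g) + g)) = 2/(-4 + (g² + 7*g)) = 2/(-4 + g² + 7*g))
r(z, f) = 3 (r(z, f) = -3 + 6 = 3)
j(G(2, 5))*(34 + r(12, -11)) = (2/(-4 + (-4)² + 7*(-4)))*(34 + 3) = (2/(-4 + 16 - 28))*37 = (2/(-16))*37 = (2*(-1/16))*37 = -⅛*37 = -37/8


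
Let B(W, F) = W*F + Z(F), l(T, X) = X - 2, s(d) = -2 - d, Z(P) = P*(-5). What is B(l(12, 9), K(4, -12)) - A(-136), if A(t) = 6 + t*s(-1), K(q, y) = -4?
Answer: -150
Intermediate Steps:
Z(P) = -5*P
l(T, X) = -2 + X
A(t) = 6 - t (A(t) = 6 + t*(-2 - 1*(-1)) = 6 + t*(-2 + 1) = 6 + t*(-1) = 6 - t)
B(W, F) = -5*F + F*W (B(W, F) = W*F - 5*F = F*W - 5*F = -5*F + F*W)
B(l(12, 9), K(4, -12)) - A(-136) = -4*(-5 + (-2 + 9)) - (6 - 1*(-136)) = -4*(-5 + 7) - (6 + 136) = -4*2 - 1*142 = -8 - 142 = -150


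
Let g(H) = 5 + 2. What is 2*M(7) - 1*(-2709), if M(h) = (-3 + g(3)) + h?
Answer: 2731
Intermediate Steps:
g(H) = 7
M(h) = 4 + h (M(h) = (-3 + 7) + h = 4 + h)
2*M(7) - 1*(-2709) = 2*(4 + 7) - 1*(-2709) = 2*11 + 2709 = 22 + 2709 = 2731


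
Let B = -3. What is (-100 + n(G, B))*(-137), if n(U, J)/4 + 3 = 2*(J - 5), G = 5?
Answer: 24112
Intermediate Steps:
n(U, J) = -52 + 8*J (n(U, J) = -12 + 4*(2*(J - 5)) = -12 + 4*(2*(-5 + J)) = -12 + 4*(-10 + 2*J) = -12 + (-40 + 8*J) = -52 + 8*J)
(-100 + n(G, B))*(-137) = (-100 + (-52 + 8*(-3)))*(-137) = (-100 + (-52 - 24))*(-137) = (-100 - 76)*(-137) = -176*(-137) = 24112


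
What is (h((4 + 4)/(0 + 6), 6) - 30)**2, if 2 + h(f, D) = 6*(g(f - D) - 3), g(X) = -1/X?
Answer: 116281/49 ≈ 2373.1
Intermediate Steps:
h(f, D) = -20 - 6/(f - D) (h(f, D) = -2 + 6*(-1/(f - D) - 3) = -2 + 6*(-3 - 1/(f - D)) = -2 + (-18 - 6/(f - D)) = -20 - 6/(f - D))
(h((4 + 4)/(0 + 6), 6) - 30)**2 = ((-20 + 6/(6 - (4 + 4)/(0 + 6))) - 30)**2 = ((-20 + 6/(6 - 8/6)) - 30)**2 = ((-20 + 6/(6 - 1*4/3)) - 30)**2 = ((-20 + 6/(6 - 4/3)) - 30)**2 = ((-20 + 6/(14/3)) - 30)**2 = ((-20 + 6*(3/14)) - 30)**2 = ((-20 + 9/7) - 30)**2 = (-131/7 - 30)**2 = (-341/7)**2 = 116281/49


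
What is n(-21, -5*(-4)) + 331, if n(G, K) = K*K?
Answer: 731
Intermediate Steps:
n(G, K) = K²
n(-21, -5*(-4)) + 331 = (-5*(-4))² + 331 = 20² + 331 = 400 + 331 = 731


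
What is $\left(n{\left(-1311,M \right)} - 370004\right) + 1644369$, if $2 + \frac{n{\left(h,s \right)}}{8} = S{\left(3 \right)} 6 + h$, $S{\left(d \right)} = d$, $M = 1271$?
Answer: $1264005$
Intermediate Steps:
$n{\left(h,s \right)} = 128 + 8 h$ ($n{\left(h,s \right)} = -16 + 8 \left(3 \cdot 6 + h\right) = -16 + 8 \left(18 + h\right) = -16 + \left(144 + 8 h\right) = 128 + 8 h$)
$\left(n{\left(-1311,M \right)} - 370004\right) + 1644369 = \left(\left(128 + 8 \left(-1311\right)\right) - 370004\right) + 1644369 = \left(\left(128 - 10488\right) - 370004\right) + 1644369 = \left(-10360 - 370004\right) + 1644369 = -380364 + 1644369 = 1264005$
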